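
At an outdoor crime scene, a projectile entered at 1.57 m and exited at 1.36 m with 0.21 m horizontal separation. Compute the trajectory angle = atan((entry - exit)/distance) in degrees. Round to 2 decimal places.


Bullet trajectory angle:
Height difference = 1.57 - 1.36 = 0.21 m
angle = atan(0.21 / 0.21)
angle = atan(1)
angle = 45.00 degrees

45.00


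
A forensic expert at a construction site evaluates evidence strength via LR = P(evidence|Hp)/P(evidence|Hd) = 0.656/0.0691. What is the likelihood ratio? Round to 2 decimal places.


Likelihood ratio calculation:
LR = P(E|Hp) / P(E|Hd)
LR = 0.656 / 0.0691
LR = 9.49

9.49


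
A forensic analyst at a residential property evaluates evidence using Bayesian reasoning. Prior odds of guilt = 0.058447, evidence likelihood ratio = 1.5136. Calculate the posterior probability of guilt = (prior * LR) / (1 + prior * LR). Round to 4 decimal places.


Bayesian evidence evaluation:
Posterior odds = prior_odds * LR = 0.058447 * 1.5136 = 0.08846538
Posterior probability = posterior_odds / (1 + posterior_odds)
= 0.08846538 / (1 + 0.08846538)
= 0.08846538 / 1.08846538
= 0.0813

0.0813


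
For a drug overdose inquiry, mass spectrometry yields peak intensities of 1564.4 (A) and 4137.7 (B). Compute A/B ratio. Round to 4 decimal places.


Spectral peak ratio:
Peak A = 1564.4 counts
Peak B = 4137.7 counts
Ratio = 1564.4 / 4137.7 = 0.3781

0.3781


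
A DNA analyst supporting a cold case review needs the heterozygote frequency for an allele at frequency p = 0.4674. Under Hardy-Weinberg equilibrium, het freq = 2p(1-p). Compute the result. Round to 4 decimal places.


Hardy-Weinberg heterozygote frequency:
q = 1 - p = 1 - 0.4674 = 0.5326
2pq = 2 * 0.4674 * 0.5326 = 0.4979

0.4979


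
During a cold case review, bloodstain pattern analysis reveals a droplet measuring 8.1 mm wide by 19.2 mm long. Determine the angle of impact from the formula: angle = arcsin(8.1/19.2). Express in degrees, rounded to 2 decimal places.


Blood spatter impact angle calculation:
width / length = 8.1 / 19.2 = 0.421875
angle = arcsin(0.421875)
angle = 24.95 degrees

24.95


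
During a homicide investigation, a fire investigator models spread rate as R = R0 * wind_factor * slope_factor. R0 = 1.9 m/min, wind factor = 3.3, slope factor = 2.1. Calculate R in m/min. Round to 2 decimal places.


Fire spread rate calculation:
R = R0 * wind_factor * slope_factor
= 1.9 * 3.3 * 2.1
= 6.27 * 2.1
= 13.17 m/min

13.17


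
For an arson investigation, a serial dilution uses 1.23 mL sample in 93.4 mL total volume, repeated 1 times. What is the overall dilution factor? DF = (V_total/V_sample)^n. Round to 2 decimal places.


Dilution factor calculation:
Single dilution = V_total / V_sample = 93.4 / 1.23 ≈ 75.934959
Number of dilutions = 1
Total DF = (93.4 / 1.23)^1 (full precision, rounded at the end) = 75.93

75.93


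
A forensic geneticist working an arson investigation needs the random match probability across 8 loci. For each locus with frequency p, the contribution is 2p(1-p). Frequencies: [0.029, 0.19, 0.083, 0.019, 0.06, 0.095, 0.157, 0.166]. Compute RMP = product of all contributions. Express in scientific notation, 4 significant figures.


Computing RMP for 8 loci:
Locus 1: 2 * 0.029 * 0.971 = 0.056318
Locus 2: 2 * 0.19 * 0.81 = 0.3078
Locus 3: 2 * 0.083 * 0.917 = 0.152222
Locus 4: 2 * 0.019 * 0.981 = 0.037278
Locus 5: 2 * 0.06 * 0.94 = 0.1128
Locus 6: 2 * 0.095 * 0.905 = 0.17195
Locus 7: 2 * 0.157 * 0.843 = 0.264702
Locus 8: 2 * 0.166 * 0.834 = 0.276888
RMP = 1.398e-07

1.398e-07


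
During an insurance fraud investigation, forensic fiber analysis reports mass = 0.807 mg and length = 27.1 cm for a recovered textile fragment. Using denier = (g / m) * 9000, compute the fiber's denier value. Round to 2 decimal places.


Denier calculation:
Mass in grams = 0.807 mg / 1000 = 0.000807 g
Length in meters = 27.1 cm / 100 = 0.271 m
Linear density = mass / length = 0.000807 / 0.271 = 0.00297786 g/m
Denier = (g/m) * 9000 = 0.00297786 * 9000 = 26.80

26.80


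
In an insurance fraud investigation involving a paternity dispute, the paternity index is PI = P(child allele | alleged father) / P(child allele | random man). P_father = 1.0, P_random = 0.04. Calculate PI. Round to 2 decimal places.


Paternity Index calculation:
PI = P(allele|father) / P(allele|random)
PI = 1.0 / 0.04
PI = 25.00

25.00


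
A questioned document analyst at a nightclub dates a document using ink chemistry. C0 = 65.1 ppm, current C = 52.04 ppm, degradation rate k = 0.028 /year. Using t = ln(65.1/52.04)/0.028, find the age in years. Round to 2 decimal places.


Document age estimation:
C0/C = 65.1 / 52.04 = 1.250961
ln(C0/C) = 0.223912
t = 0.223912 / 0.028 = 8.00 years

8.00


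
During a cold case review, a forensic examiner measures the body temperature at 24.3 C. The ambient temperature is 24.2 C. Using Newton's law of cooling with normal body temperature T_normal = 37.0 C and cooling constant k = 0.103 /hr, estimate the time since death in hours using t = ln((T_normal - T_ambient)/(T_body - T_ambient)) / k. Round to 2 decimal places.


Using Newton's law of cooling:
t = ln((T_normal - T_ambient) / (T_body - T_ambient)) / k
T_normal - T_ambient = 12.8
T_body - T_ambient = 0.1
Ratio = 128
ln(ratio) = 4.85203
t = 4.85203 / 0.103 = 47.11 hours

47.11


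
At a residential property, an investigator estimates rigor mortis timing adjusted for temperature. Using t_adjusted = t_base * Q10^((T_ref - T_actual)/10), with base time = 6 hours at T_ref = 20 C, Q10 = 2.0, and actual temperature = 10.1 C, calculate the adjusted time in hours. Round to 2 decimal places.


Rigor mortis time adjustment:
Exponent = (T_ref - T_actual) / 10 = (20 - 10.1) / 10 = 0.99
Q10 factor = 2.0^0.99 = 1.98618
t_adjusted = 6 * 1.98618 = 11.92 hours

11.92


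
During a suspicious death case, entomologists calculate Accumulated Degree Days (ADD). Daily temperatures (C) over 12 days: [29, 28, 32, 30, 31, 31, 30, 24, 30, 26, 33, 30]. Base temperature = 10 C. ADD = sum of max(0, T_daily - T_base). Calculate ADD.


Computing ADD day by day:
Day 1: max(0, 29 - 10) = 19
Day 2: max(0, 28 - 10) = 18
Day 3: max(0, 32 - 10) = 22
Day 4: max(0, 30 - 10) = 20
Day 5: max(0, 31 - 10) = 21
Day 6: max(0, 31 - 10) = 21
Day 7: max(0, 30 - 10) = 20
Day 8: max(0, 24 - 10) = 14
Day 9: max(0, 30 - 10) = 20
Day 10: max(0, 26 - 10) = 16
Day 11: max(0, 33 - 10) = 23
Day 12: max(0, 30 - 10) = 20
Total ADD = 234

234


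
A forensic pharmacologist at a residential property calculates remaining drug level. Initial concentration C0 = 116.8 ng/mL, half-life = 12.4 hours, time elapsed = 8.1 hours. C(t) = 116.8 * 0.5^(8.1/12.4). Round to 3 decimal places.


Drug concentration decay:
Number of half-lives = t / t_half = 8.1 / 12.4 = 0.653226
Decay factor = 0.5^0.653226 = 0.63585689
C(t) = 116.8 * 0.63585689 = 74.268 ng/mL

74.268


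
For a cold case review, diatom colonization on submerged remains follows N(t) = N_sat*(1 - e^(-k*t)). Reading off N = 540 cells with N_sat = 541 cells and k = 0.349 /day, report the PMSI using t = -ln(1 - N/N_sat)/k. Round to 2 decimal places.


PMSI from diatom colonization curve:
N / N_sat = 540 / 541 = 0.998152
1 - N/N_sat = 0.001848
ln(1 - N/N_sat) = -6.293651
t = -ln(1 - N/N_sat) / k = -(-6.293651) / 0.349 = 18.03 days

18.03


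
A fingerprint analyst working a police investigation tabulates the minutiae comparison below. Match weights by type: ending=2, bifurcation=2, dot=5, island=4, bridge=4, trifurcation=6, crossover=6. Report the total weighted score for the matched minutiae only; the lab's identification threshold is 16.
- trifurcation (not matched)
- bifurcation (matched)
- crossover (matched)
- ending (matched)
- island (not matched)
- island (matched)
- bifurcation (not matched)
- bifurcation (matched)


Weighted minutiae match score:
  trifurcation: not matched, +0
  bifurcation: matched, +2 (running total 2)
  crossover: matched, +6 (running total 8)
  ending: matched, +2 (running total 10)
  island: not matched, +0
  island: matched, +4 (running total 14)
  bifurcation: not matched, +0
  bifurcation: matched, +2 (running total 16)
Total score = 16
Threshold = 16; verdict = identification

16


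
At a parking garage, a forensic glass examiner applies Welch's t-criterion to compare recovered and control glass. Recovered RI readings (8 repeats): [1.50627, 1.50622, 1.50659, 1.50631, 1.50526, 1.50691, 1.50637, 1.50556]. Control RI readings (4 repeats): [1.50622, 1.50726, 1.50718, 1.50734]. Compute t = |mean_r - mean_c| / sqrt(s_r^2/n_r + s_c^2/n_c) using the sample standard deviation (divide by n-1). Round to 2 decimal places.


Welch's t-criterion for glass RI comparison:
Recovered mean = sum / n_r = 12.04949 / 8 = 1.5061863
Control mean = sum / n_c = 6.028 / 4 = 1.507
Recovered sample variance s_r^2 = 2.84884e-07
Control sample variance s_c^2 = 2.74667e-07
Welch SE (unpooled) = sqrt(s_r^2/n_r + s_c^2/n_c) = sqrt(3.56105e-08 + 6.86667e-08) = sqrt(1.04277e-07) = 0.000322919
|mean_r - mean_c| = 0.00081375
t = 0.00081375 / 0.000322919 = 2.52

2.52


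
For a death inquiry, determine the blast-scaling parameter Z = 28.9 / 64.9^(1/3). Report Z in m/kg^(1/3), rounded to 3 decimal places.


Scaled distance calculation:
W^(1/3) = 64.9^(1/3) = 4.018663
Z = R / W^(1/3) = 28.9 / 4.018663
Z = 7.191 m/kg^(1/3)

7.191


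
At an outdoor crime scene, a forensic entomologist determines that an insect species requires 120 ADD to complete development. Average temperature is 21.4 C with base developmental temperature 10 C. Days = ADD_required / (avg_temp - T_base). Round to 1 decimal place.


Insect development time:
Effective temperature = avg_temp - T_base = 21.4 - 10 = 11.4 C
Days = ADD / effective_temp = 120 / 11.4 = 10.5 days

10.5


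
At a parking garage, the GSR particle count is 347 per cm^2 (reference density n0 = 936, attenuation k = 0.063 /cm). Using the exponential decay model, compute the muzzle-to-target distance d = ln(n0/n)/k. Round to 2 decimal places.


GSR distance calculation:
n0/n = 936 / 347 = 2.697406
ln(n0/n) = 0.992291
d = 0.992291 / 0.063 = 15.75 cm

15.75


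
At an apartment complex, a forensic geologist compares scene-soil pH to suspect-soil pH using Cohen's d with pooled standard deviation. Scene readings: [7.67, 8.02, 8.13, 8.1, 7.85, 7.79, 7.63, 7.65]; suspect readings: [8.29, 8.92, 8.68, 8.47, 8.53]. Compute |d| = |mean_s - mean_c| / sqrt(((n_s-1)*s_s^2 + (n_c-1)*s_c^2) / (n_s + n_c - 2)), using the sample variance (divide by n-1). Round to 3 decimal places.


Pooled-variance Cohen's d for soil pH comparison:
Scene mean = 62.84 / 8 = 7.855
Suspect mean = 42.89 / 5 = 8.578
Scene sample variance s_s^2 = 0.042
Suspect sample variance s_c^2 = 0.05607
Pooled variance = ((n_s-1)*s_s^2 + (n_c-1)*s_c^2) / (n_s + n_c - 2) = 0.047116
Pooled SD = sqrt(0.047116) = 0.217062
Mean difference = -0.723
|d| = |-0.723| / 0.217062 = 3.331

3.331


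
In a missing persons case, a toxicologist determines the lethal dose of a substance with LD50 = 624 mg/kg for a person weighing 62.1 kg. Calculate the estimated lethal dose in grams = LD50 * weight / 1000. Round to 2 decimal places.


Lethal dose calculation:
Lethal dose = LD50 * body_weight / 1000
= 624 * 62.1 / 1000
= 38750.4 / 1000
= 38.75 g

38.75


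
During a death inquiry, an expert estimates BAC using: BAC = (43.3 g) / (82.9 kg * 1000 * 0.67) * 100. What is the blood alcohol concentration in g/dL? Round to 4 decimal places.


Applying the Widmark formula:
BAC = (dose_g / (body_wt * 1000 * r)) * 100
Denominator = 82.9 * 1000 * 0.67 = 55543
BAC = (43.3 / 55543) * 100
BAC = 0.0780 g/dL

0.0780


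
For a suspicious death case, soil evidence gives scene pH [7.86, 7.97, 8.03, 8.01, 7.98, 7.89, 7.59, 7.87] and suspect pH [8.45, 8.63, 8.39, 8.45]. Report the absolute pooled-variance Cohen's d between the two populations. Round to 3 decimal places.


Pooled-variance Cohen's d for soil pH comparison:
Scene mean = 63.2 / 8 = 7.9
Suspect mean = 33.92 / 4 = 8.48
Scene sample variance s_s^2 = 0.019857
Suspect sample variance s_c^2 = 0.0108
Pooled variance = ((n_s-1)*s_s^2 + (n_c-1)*s_c^2) / (n_s + n_c - 2) = 0.01714
Pooled SD = sqrt(0.01714) = 0.13092
Mean difference = -0.58
|d| = |-0.58| / 0.13092 = 4.430

4.430


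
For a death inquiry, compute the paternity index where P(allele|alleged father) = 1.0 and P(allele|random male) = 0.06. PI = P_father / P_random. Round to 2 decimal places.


Paternity Index calculation:
PI = P(allele|father) / P(allele|random)
PI = 1.0 / 0.06
PI = 16.67

16.67


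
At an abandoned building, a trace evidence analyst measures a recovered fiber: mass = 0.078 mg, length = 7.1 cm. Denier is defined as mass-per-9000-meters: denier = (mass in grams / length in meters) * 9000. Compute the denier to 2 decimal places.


Denier calculation:
Mass in grams = 0.078 mg / 1000 = 0.000078 g
Length in meters = 7.1 cm / 100 = 0.071 m
Linear density = mass / length = 0.000078 / 0.071 = 0.00109859 g/m
Denier = (g/m) * 9000 = 0.00109859 * 9000 = 9.89

9.89


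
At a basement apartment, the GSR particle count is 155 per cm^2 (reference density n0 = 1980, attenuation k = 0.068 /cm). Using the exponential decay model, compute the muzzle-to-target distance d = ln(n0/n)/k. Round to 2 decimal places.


GSR distance calculation:
n0/n = 1980 / 155 = 12.774194
ln(n0/n) = 2.547427
d = 2.547427 / 0.068 = 37.46 cm

37.46


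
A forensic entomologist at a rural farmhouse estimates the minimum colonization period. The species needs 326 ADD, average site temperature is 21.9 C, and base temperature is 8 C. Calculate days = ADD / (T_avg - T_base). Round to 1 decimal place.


Insect development time:
Effective temperature = avg_temp - T_base = 21.9 - 8 = 13.9 C
Days = ADD / effective_temp = 326 / 13.9 = 23.5 days

23.5


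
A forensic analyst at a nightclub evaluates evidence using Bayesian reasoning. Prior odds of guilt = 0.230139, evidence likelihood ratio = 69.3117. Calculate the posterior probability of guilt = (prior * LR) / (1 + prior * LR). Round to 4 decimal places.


Bayesian evidence evaluation:
Posterior odds = prior_odds * LR = 0.230139 * 69.3117 = 15.95133
Posterior probability = posterior_odds / (1 + posterior_odds)
= 15.95133 / (1 + 15.95133)
= 15.95133 / 16.95133
= 0.9410

0.9410


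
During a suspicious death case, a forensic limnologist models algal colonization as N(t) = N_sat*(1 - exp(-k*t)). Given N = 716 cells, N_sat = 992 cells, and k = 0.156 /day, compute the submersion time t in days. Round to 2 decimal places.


PMSI from diatom colonization curve:
N / N_sat = 716 / 992 = 0.721774
1 - N/N_sat = 0.278226
ln(1 - N/N_sat) = -1.279322
t = -ln(1 - N/N_sat) / k = -(-1.279322) / 0.156 = 8.20 days

8.20


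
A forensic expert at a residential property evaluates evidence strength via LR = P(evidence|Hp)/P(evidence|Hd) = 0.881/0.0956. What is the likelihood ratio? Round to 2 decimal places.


Likelihood ratio calculation:
LR = P(E|Hp) / P(E|Hd)
LR = 0.881 / 0.0956
LR = 9.22

9.22


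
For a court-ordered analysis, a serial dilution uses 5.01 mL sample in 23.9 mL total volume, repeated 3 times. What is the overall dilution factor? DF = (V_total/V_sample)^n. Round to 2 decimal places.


Dilution factor calculation:
Single dilution = V_total / V_sample = 23.9 / 5.01 ≈ 4.770459
Number of dilutions = 3
Total DF = (23.9 / 5.01)^3 (full precision, rounded at the end) = 108.56

108.56


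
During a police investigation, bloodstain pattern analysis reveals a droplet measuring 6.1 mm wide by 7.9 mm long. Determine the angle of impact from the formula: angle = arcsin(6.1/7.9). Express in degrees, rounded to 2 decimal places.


Blood spatter impact angle calculation:
width / length = 6.1 / 7.9 = 0.772152
angle = arcsin(0.772152)
angle = 50.55 degrees

50.55


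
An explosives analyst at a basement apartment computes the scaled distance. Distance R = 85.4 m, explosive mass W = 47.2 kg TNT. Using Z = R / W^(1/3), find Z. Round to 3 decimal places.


Scaled distance calculation:
W^(1/3) = 47.2^(1/3) = 3.613938
Z = R / W^(1/3) = 85.4 / 3.613938
Z = 23.631 m/kg^(1/3)

23.631


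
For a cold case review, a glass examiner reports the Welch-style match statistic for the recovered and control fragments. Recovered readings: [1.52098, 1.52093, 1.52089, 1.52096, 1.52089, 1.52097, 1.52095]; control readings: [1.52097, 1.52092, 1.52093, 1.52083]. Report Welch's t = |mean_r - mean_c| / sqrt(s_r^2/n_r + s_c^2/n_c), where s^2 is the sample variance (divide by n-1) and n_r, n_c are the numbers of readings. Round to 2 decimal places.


Welch's t-criterion for glass RI comparison:
Recovered mean = sum / n_r = 10.64657 / 7 = 1.5209386
Control mean = sum / n_c = 6.08365 / 4 = 1.5209125
Recovered sample variance s_r^2 = 1.34762e-09
Control sample variance s_c^2 = 3.49167e-09
Welch SE (unpooled) = sqrt(s_r^2/n_r + s_c^2/n_c) = sqrt(1.92517e-10 + 8.72917e-10) = sqrt(1.06543e-09) = 3.26409e-05
|mean_r - mean_c| = 2.60714e-05
t = 2.60714e-05 / 3.26409e-05 = 0.80

0.80


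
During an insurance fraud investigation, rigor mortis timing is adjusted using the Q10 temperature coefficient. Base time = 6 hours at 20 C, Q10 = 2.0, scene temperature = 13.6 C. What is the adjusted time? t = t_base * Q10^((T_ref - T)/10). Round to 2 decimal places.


Rigor mortis time adjustment:
Exponent = (T_ref - T_actual) / 10 = (20 - 13.6) / 10 = 0.64
Q10 factor = 2.0^0.64 = 1.55833
t_adjusted = 6 * 1.55833 = 9.35 hours

9.35


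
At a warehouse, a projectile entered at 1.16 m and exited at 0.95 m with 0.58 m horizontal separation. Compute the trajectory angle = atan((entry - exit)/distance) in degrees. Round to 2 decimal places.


Bullet trajectory angle:
Height difference = 1.16 - 0.95 = 0.21 m
angle = atan(0.21 / 0.58)
angle = atan(0.362069)
angle = 19.90 degrees

19.90


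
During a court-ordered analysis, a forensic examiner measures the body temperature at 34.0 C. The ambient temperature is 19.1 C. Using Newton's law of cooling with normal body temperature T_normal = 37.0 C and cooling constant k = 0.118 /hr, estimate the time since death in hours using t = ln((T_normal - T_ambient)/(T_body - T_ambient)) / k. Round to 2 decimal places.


Using Newton's law of cooling:
t = ln((T_normal - T_ambient) / (T_body - T_ambient)) / k
T_normal - T_ambient = 17.9
T_body - T_ambient = 14.9
Ratio = 1.201342
ln(ratio) = 0.183439
t = 0.183439 / 0.118 = 1.55 hours

1.55


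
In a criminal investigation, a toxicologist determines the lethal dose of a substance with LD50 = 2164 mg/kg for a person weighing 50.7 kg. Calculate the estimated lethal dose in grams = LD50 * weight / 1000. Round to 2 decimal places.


Lethal dose calculation:
Lethal dose = LD50 * body_weight / 1000
= 2164 * 50.7 / 1000
= 109714.8 / 1000
= 109.71 g

109.71


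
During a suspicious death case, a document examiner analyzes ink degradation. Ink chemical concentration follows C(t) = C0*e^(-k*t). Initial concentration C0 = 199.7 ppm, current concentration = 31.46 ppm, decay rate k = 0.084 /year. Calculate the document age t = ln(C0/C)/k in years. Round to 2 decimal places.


Document age estimation:
C0/C = 199.7 / 31.46 = 6.347743
ln(C0/C) = 1.848099
t = 1.848099 / 0.084 = 22.00 years

22.00


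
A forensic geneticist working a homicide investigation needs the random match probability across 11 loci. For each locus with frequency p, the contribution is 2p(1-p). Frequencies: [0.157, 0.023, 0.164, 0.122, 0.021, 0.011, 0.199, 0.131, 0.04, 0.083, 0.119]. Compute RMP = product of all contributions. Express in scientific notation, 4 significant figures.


Computing RMP for 11 loci:
Locus 1: 2 * 0.157 * 0.843 = 0.264702
Locus 2: 2 * 0.023 * 0.977 = 0.044942
Locus 3: 2 * 0.164 * 0.836 = 0.274208
Locus 4: 2 * 0.122 * 0.878 = 0.214232
Locus 5: 2 * 0.021 * 0.979 = 0.041118
Locus 6: 2 * 0.011 * 0.989 = 0.021758
Locus 7: 2 * 0.199 * 0.801 = 0.318798
Locus 8: 2 * 0.131 * 0.869 = 0.227678
Locus 9: 2 * 0.04 * 0.96 = 0.0768
Locus 10: 2 * 0.083 * 0.917 = 0.152222
Locus 11: 2 * 0.119 * 0.881 = 0.209678
RMP = 1.112e-10

1.112e-10


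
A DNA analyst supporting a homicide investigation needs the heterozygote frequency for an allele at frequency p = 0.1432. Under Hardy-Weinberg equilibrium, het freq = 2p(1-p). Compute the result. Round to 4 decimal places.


Hardy-Weinberg heterozygote frequency:
q = 1 - p = 1 - 0.1432 = 0.8568
2pq = 2 * 0.1432 * 0.8568 = 0.2454

0.2454


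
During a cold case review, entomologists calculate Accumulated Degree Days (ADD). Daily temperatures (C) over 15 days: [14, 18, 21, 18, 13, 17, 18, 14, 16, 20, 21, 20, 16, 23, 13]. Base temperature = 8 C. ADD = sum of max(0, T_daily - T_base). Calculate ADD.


Computing ADD day by day:
Day 1: max(0, 14 - 8) = 6
Day 2: max(0, 18 - 8) = 10
Day 3: max(0, 21 - 8) = 13
Day 4: max(0, 18 - 8) = 10
Day 5: max(0, 13 - 8) = 5
Day 6: max(0, 17 - 8) = 9
Day 7: max(0, 18 - 8) = 10
Day 8: max(0, 14 - 8) = 6
Day 9: max(0, 16 - 8) = 8
Day 10: max(0, 20 - 8) = 12
Day 11: max(0, 21 - 8) = 13
Day 12: max(0, 20 - 8) = 12
Day 13: max(0, 16 - 8) = 8
Day 14: max(0, 23 - 8) = 15
Day 15: max(0, 13 - 8) = 5
Total ADD = 142

142


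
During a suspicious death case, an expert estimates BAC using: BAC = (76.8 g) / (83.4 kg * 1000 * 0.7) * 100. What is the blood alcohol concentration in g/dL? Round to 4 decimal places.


Applying the Widmark formula:
BAC = (dose_g / (body_wt * 1000 * r)) * 100
Denominator = 83.4 * 1000 * 0.7 = 58380
BAC = (76.8 / 58380) * 100
BAC = 0.1316 g/dL

0.1316


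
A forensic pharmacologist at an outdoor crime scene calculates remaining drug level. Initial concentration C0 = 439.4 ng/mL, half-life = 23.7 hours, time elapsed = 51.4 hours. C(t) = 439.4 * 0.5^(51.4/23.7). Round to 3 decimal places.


Drug concentration decay:
Number of half-lives = t / t_half = 51.4 / 23.7 = 2.168776
Decay factor = 0.5^2.168776 = 0.22239928
C(t) = 439.4 * 0.22239928 = 97.722 ng/mL

97.722


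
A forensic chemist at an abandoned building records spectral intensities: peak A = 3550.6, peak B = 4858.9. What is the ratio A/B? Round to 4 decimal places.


Spectral peak ratio:
Peak A = 3550.6 counts
Peak B = 4858.9 counts
Ratio = 3550.6 / 4858.9 = 0.7307

0.7307


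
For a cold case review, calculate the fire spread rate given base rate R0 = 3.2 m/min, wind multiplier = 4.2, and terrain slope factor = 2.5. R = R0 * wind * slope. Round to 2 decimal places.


Fire spread rate calculation:
R = R0 * wind_factor * slope_factor
= 3.2 * 4.2 * 2.5
= 13.44 * 2.5
= 33.60 m/min

33.60


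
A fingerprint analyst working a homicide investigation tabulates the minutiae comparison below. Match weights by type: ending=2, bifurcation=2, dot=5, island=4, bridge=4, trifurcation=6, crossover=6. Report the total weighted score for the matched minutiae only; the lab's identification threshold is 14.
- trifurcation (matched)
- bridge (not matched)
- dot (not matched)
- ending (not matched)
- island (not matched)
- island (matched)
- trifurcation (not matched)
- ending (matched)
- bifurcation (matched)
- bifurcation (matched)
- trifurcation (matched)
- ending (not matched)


Weighted minutiae match score:
  trifurcation: matched, +6 (running total 6)
  bridge: not matched, +0
  dot: not matched, +0
  ending: not matched, +0
  island: not matched, +0
  island: matched, +4 (running total 10)
  trifurcation: not matched, +0
  ending: matched, +2 (running total 12)
  bifurcation: matched, +2 (running total 14)
  bifurcation: matched, +2 (running total 16)
  trifurcation: matched, +6 (running total 22)
  ending: not matched, +0
Total score = 22
Threshold = 14; verdict = identification

22


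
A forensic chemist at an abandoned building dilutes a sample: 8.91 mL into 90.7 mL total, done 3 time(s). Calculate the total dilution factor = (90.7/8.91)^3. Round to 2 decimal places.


Dilution factor calculation:
Single dilution = V_total / V_sample = 90.7 / 8.91 ≈ 10.179574
Number of dilutions = 3
Total DF = (90.7 / 8.91)^3 (full precision, rounded at the end) = 1054.85

1054.85


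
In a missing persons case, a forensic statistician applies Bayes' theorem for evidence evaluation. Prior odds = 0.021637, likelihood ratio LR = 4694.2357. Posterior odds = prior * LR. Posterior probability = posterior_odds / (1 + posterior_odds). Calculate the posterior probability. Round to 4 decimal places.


Bayesian evidence evaluation:
Posterior odds = prior_odds * LR = 0.021637 * 4694.2357 = 101.5692
Posterior probability = posterior_odds / (1 + posterior_odds)
= 101.5692 / (1 + 101.5692)
= 101.5692 / 102.5692
= 0.9903

0.9903


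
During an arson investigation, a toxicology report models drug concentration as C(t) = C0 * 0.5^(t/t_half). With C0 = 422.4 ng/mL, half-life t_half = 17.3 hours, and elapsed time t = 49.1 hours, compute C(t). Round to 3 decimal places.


Drug concentration decay:
Number of half-lives = t / t_half = 49.1 / 17.3 = 2.83815
Decay factor = 0.5^2.83815 = 0.1398401
C(t) = 422.4 * 0.1398401 = 59.068 ng/mL

59.068


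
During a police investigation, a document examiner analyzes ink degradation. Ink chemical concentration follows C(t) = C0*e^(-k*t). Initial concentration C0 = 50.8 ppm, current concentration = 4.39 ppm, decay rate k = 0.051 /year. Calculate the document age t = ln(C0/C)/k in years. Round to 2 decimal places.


Document age estimation:
C0/C = 50.8 / 4.39 = 11.571754
ln(C0/C) = 2.448567
t = 2.448567 / 0.051 = 48.01 years

48.01


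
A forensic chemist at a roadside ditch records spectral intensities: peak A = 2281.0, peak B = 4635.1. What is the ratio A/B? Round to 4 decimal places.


Spectral peak ratio:
Peak A = 2281.0 counts
Peak B = 4635.1 counts
Ratio = 2281.0 / 4635.1 = 0.4921

0.4921


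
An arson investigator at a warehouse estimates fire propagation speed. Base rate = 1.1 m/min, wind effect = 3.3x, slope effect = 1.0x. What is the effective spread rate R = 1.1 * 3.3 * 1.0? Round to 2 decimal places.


Fire spread rate calculation:
R = R0 * wind_factor * slope_factor
= 1.1 * 3.3 * 1.0
= 3.63 * 1.0
= 3.63 m/min

3.63


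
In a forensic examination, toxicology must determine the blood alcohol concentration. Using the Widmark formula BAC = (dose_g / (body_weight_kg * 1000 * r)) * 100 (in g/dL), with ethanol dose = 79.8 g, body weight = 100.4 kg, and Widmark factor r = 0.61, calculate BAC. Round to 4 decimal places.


Applying the Widmark formula:
BAC = (dose_g / (body_wt * 1000 * r)) * 100
Denominator = 100.4 * 1000 * 0.61 = 61244
BAC = (79.8 / 61244) * 100
BAC = 0.1303 g/dL

0.1303


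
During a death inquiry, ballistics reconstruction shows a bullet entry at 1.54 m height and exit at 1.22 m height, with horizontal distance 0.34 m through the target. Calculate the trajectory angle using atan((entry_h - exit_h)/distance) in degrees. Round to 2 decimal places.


Bullet trajectory angle:
Height difference = 1.54 - 1.22 = 0.32 m
angle = atan(0.32 / 0.34)
angle = atan(0.941176)
angle = 43.26 degrees

43.26


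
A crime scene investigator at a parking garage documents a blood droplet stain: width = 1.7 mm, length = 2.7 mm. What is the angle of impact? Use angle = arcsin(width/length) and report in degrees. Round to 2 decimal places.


Blood spatter impact angle calculation:
width / length = 1.7 / 2.7 = 0.62963
angle = arcsin(0.62963)
angle = 39.02 degrees

39.02


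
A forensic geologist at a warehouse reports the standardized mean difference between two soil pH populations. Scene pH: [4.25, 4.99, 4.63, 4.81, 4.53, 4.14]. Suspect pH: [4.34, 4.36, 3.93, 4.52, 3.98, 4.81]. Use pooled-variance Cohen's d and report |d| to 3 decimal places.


Pooled-variance Cohen's d for soil pH comparison:
Scene mean = 27.35 / 6 = 4.558333
Suspect mean = 25.94 / 6 = 4.323333
Scene sample variance s_s^2 = 0.105137
Suspect sample variance s_c^2 = 0.109947
Pooled variance = ((n_s-1)*s_s^2 + (n_c-1)*s_c^2) / (n_s + n_c - 2) = 0.107542
Pooled SD = sqrt(0.107542) = 0.327936
Mean difference = 0.235
|d| = |0.235| / 0.327936 = 0.717

0.717


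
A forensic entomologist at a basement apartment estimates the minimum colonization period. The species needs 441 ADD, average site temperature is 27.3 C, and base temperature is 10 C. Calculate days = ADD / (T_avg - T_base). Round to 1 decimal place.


Insect development time:
Effective temperature = avg_temp - T_base = 27.3 - 10 = 17.3 C
Days = ADD / effective_temp = 441 / 17.3 = 25.5 days

25.5


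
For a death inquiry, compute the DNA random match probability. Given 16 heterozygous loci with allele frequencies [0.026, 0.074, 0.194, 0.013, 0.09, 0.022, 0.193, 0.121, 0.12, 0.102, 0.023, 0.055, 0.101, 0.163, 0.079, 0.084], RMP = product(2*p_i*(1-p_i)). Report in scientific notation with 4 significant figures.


Computing RMP for 16 loci:
Locus 1: 2 * 0.026 * 0.974 = 0.050648
Locus 2: 2 * 0.074 * 0.926 = 0.137048
Locus 3: 2 * 0.194 * 0.806 = 0.312728
Locus 4: 2 * 0.013 * 0.987 = 0.025662
Locus 5: 2 * 0.09 * 0.91 = 0.1638
Locus 6: 2 * 0.022 * 0.978 = 0.043032
Locus 7: 2 * 0.193 * 0.807 = 0.311502
Locus 8: 2 * 0.121 * 0.879 = 0.212718
Locus 9: 2 * 0.12 * 0.88 = 0.2112
Locus 10: 2 * 0.102 * 0.898 = 0.183192
Locus 11: 2 * 0.023 * 0.977 = 0.044942
Locus 12: 2 * 0.055 * 0.945 = 0.10395
Locus 13: 2 * 0.101 * 0.899 = 0.181598
Locus 14: 2 * 0.163 * 0.837 = 0.272862
Locus 15: 2 * 0.079 * 0.921 = 0.145518
Locus 16: 2 * 0.084 * 0.916 = 0.153888
RMP = 5.218e-15

5.218e-15


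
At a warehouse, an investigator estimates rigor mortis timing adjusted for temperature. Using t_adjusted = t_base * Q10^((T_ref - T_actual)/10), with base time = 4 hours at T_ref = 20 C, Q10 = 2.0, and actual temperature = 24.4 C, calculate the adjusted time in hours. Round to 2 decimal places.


Rigor mortis time adjustment:
Exponent = (T_ref - T_actual) / 10 = (20 - 24.4) / 10 = -0.44
Q10 factor = 2.0^-0.44 = 0.73713
t_adjusted = 4 * 0.73713 = 2.95 hours

2.95


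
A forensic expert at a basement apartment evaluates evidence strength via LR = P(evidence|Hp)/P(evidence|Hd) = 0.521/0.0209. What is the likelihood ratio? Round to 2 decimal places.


Likelihood ratio calculation:
LR = P(E|Hp) / P(E|Hd)
LR = 0.521 / 0.0209
LR = 24.93

24.93


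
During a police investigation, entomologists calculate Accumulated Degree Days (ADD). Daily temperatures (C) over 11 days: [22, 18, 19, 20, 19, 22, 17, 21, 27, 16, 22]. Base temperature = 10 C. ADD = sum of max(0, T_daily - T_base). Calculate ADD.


Computing ADD day by day:
Day 1: max(0, 22 - 10) = 12
Day 2: max(0, 18 - 10) = 8
Day 3: max(0, 19 - 10) = 9
Day 4: max(0, 20 - 10) = 10
Day 5: max(0, 19 - 10) = 9
Day 6: max(0, 22 - 10) = 12
Day 7: max(0, 17 - 10) = 7
Day 8: max(0, 21 - 10) = 11
Day 9: max(0, 27 - 10) = 17
Day 10: max(0, 16 - 10) = 6
Day 11: max(0, 22 - 10) = 12
Total ADD = 113

113


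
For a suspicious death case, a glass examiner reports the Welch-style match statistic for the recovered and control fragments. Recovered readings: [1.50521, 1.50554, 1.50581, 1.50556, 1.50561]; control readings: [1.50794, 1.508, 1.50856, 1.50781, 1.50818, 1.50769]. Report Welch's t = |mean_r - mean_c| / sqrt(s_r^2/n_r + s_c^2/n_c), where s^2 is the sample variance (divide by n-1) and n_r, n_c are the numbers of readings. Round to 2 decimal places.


Welch's t-criterion for glass RI comparison:
Recovered mean = sum / n_r = 7.52773 / 5 = 1.505546
Control mean = sum / n_c = 9.04818 / 6 = 1.50803
Recovered sample variance s_r^2 = 4.673e-08
Control sample variance s_c^2 = 9.528e-08
Welch SE (unpooled) = sqrt(s_r^2/n_r + s_c^2/n_c) = sqrt(9.346e-09 + 1.588e-08) = sqrt(2.5226e-08) = 0.000158827
|mean_r - mean_c| = 0.002484
t = 0.002484 / 0.000158827 = 15.64

15.64


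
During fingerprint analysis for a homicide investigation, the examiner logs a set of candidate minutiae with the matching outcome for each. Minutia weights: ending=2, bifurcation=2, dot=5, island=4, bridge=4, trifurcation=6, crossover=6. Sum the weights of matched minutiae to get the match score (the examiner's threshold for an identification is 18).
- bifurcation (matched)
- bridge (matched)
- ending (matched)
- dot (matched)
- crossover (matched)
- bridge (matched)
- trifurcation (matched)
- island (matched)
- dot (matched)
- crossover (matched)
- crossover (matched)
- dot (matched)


Weighted minutiae match score:
  bifurcation: matched, +2 (running total 2)
  bridge: matched, +4 (running total 6)
  ending: matched, +2 (running total 8)
  dot: matched, +5 (running total 13)
  crossover: matched, +6 (running total 19)
  bridge: matched, +4 (running total 23)
  trifurcation: matched, +6 (running total 29)
  island: matched, +4 (running total 33)
  dot: matched, +5 (running total 38)
  crossover: matched, +6 (running total 44)
  crossover: matched, +6 (running total 50)
  dot: matched, +5 (running total 55)
Total score = 55
Threshold = 18; verdict = identification

55


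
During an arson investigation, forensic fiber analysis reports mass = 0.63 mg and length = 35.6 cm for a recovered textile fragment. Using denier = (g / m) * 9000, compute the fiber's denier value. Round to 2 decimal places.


Denier calculation:
Mass in grams = 0.63 mg / 1000 = 0.00063 g
Length in meters = 35.6 cm / 100 = 0.356 m
Linear density = mass / length = 0.00063 / 0.356 = 0.00176966 g/m
Denier = (g/m) * 9000 = 0.00176966 * 9000 = 15.93

15.93


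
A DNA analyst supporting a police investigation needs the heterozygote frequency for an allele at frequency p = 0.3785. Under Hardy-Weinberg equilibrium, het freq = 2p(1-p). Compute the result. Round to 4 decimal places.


Hardy-Weinberg heterozygote frequency:
q = 1 - p = 1 - 0.3785 = 0.6215
2pq = 2 * 0.3785 * 0.6215 = 0.4705

0.4705


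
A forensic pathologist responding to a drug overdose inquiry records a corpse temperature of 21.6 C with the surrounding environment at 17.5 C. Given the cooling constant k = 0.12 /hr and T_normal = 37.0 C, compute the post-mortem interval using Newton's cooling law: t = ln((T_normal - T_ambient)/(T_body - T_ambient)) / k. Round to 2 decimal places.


Using Newton's law of cooling:
t = ln((T_normal - T_ambient) / (T_body - T_ambient)) / k
T_normal - T_ambient = 19.5
T_body - T_ambient = 4.1
Ratio = 4.756098
ln(ratio) = 1.559428
t = 1.559428 / 0.12 = 13.00 hours

13.00


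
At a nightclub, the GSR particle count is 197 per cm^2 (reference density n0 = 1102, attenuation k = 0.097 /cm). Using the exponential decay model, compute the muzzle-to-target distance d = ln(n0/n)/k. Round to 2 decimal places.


GSR distance calculation:
n0/n = 1102 / 197 = 5.593909
ln(n0/n) = 1.721678
d = 1.721678 / 0.097 = 17.75 cm

17.75


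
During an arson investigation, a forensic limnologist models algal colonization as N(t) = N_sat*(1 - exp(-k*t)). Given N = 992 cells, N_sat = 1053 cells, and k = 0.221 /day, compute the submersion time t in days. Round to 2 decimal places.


PMSI from diatom colonization curve:
N / N_sat = 992 / 1053 = 0.94207
1 - N/N_sat = 0.05793
ln(1 - N/N_sat) = -2.84852
t = -ln(1 - N/N_sat) / k = -(-2.84852) / 0.221 = 12.89 days

12.89


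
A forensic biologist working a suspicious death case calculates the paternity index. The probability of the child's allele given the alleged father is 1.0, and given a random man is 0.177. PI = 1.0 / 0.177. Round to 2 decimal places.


Paternity Index calculation:
PI = P(allele|father) / P(allele|random)
PI = 1.0 / 0.177
PI = 5.65

5.65


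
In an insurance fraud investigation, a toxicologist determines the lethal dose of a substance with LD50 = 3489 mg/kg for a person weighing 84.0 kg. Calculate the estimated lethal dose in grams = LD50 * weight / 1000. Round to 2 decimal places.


Lethal dose calculation:
Lethal dose = LD50 * body_weight / 1000
= 3489 * 84.0 / 1000
= 293076 / 1000
= 293.08 g

293.08


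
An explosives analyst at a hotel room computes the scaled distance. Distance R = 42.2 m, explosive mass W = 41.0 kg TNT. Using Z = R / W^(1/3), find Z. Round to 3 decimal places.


Scaled distance calculation:
W^(1/3) = 41.0^(1/3) = 3.448217
Z = R / W^(1/3) = 42.2 / 3.448217
Z = 12.238 m/kg^(1/3)

12.238


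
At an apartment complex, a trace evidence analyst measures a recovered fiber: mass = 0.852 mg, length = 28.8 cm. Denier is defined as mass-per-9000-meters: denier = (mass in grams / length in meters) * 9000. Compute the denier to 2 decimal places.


Denier calculation:
Mass in grams = 0.852 mg / 1000 = 0.000852 g
Length in meters = 28.8 cm / 100 = 0.288 m
Linear density = mass / length = 0.000852 / 0.288 = 0.00295833 g/m
Denier = (g/m) * 9000 = 0.00295833 * 9000 = 26.62

26.62


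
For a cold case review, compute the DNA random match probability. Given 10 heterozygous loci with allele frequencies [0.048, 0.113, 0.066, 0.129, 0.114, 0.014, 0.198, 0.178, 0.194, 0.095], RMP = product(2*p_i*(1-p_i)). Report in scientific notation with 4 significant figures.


Computing RMP for 10 loci:
Locus 1: 2 * 0.048 * 0.952 = 0.091392
Locus 2: 2 * 0.113 * 0.887 = 0.200462
Locus 3: 2 * 0.066 * 0.934 = 0.123288
Locus 4: 2 * 0.129 * 0.871 = 0.224718
Locus 5: 2 * 0.114 * 0.886 = 0.202008
Locus 6: 2 * 0.014 * 0.986 = 0.027608
Locus 7: 2 * 0.198 * 0.802 = 0.317592
Locus 8: 2 * 0.178 * 0.822 = 0.292632
Locus 9: 2 * 0.194 * 0.806 = 0.312728
Locus 10: 2 * 0.095 * 0.905 = 0.17195
RMP = 1.415e-08

1.415e-08


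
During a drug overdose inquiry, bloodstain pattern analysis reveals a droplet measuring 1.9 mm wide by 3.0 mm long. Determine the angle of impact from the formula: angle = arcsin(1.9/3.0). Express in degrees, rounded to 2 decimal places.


Blood spatter impact angle calculation:
width / length = 1.9 / 3.0 = 0.633333
angle = arcsin(0.633333)
angle = 39.30 degrees

39.30


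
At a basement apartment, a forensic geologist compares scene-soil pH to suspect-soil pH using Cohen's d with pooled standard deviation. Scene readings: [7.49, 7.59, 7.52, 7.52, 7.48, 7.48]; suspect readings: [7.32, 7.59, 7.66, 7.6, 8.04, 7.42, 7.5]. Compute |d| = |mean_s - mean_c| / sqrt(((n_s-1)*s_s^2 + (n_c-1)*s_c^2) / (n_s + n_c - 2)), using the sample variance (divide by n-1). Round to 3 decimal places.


Pooled-variance Cohen's d for soil pH comparison:
Scene mean = 45.08 / 6 = 7.513333
Suspect mean = 53.13 / 7 = 7.59
Scene sample variance s_s^2 = 0.001747
Suspect sample variance s_c^2 = 0.0529
Pooled variance = ((n_s-1)*s_s^2 + (n_c-1)*s_c^2) / (n_s + n_c - 2) = 0.029648
Pooled SD = sqrt(0.029648) = 0.172186
Mean difference = -0.076667
|d| = |-0.076667| / 0.172186 = 0.445

0.445


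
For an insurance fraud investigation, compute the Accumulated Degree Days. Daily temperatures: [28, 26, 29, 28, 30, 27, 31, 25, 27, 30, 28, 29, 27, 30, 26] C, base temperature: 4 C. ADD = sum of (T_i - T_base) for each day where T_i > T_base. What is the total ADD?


Computing ADD day by day:
Day 1: max(0, 28 - 4) = 24
Day 2: max(0, 26 - 4) = 22
Day 3: max(0, 29 - 4) = 25
Day 4: max(0, 28 - 4) = 24
Day 5: max(0, 30 - 4) = 26
Day 6: max(0, 27 - 4) = 23
Day 7: max(0, 31 - 4) = 27
Day 8: max(0, 25 - 4) = 21
Day 9: max(0, 27 - 4) = 23
Day 10: max(0, 30 - 4) = 26
Day 11: max(0, 28 - 4) = 24
Day 12: max(0, 29 - 4) = 25
Day 13: max(0, 27 - 4) = 23
Day 14: max(0, 30 - 4) = 26
Day 15: max(0, 26 - 4) = 22
Total ADD = 361

361


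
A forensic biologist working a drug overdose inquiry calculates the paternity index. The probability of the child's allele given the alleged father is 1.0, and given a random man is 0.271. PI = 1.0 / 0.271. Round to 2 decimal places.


Paternity Index calculation:
PI = P(allele|father) / P(allele|random)
PI = 1.0 / 0.271
PI = 3.69

3.69


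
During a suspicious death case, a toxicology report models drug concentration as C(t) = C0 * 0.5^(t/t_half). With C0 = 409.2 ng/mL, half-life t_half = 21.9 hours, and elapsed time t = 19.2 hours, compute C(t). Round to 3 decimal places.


Drug concentration decay:
Number of half-lives = t / t_half = 19.2 / 21.9 = 0.876712
Decay factor = 0.5^0.876712 = 0.54460721
C(t) = 409.2 * 0.54460721 = 222.853 ng/mL

222.853


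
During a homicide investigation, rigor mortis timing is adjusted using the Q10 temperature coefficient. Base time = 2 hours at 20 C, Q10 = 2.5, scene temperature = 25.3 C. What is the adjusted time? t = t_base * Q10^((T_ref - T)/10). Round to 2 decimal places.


Rigor mortis time adjustment:
Exponent = (T_ref - T_actual) / 10 = (20 - 25.3) / 10 = -0.53
Q10 factor = 2.5^-0.53 = 0.61531
t_adjusted = 2 * 0.61531 = 1.23 hours

1.23
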